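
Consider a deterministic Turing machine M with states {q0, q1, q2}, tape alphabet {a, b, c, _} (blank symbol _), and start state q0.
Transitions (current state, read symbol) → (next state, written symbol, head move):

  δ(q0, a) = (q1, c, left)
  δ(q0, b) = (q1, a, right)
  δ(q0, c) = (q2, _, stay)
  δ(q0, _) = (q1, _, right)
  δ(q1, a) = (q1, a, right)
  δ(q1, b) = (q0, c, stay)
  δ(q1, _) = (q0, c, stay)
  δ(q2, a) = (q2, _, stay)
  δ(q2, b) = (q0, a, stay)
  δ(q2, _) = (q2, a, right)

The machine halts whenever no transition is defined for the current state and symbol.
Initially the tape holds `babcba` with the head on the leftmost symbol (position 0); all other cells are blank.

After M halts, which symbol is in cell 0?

q0 | [b]abcba   read b → write a, move right, go to q1
q1 | a[a]bcba   read a → write a, move right, go to q1
q1 | aa[b]cba   read b → write c, move stay, go to q0
q0 | aa[c]cba   read c → write _, move stay, go to q2
q2 | aa[_]cba   read _ → write a, move right, go to q2
q2 | aaa[c]ba
Cell 0 holds a when M halts.

a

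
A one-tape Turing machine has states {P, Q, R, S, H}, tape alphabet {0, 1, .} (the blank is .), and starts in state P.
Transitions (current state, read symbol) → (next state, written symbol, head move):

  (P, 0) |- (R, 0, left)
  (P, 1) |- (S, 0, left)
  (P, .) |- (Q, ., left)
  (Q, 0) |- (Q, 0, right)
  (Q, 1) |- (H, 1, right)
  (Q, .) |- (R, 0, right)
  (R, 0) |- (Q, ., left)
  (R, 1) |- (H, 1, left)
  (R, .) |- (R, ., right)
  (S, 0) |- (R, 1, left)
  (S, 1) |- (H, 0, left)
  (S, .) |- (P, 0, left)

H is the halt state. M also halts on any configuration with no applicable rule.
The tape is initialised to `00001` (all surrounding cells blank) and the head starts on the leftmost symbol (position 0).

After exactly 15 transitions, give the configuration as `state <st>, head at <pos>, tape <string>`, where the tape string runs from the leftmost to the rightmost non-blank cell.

state H, head at 3, tape 0000.1

state=P head=0 tape=.[0]0001   (P,0)→(R,0,left)
state=R head=-1 tape=[.]00001   (R,.)→(R,.,right)
state=R head=0 tape=.[0]0001   (R,0)→(Q,.,left)
state=Q head=-1 tape=[.].0001   (Q,.)→(R,0,right)
state=R head=0 tape=0[.]0001   (R,.)→(R,.,right)
state=R head=1 tape=0.[0]001   (R,0)→(Q,.,left)
state=Q head=0 tape=0[.].001   (Q,.)→(R,0,right)
state=R head=1 tape=00[.]001   (R,.)→(R,.,right)
state=R head=2 tape=00.[0]01   (R,0)→(Q,.,left)
state=Q head=1 tape=00[.].01   (Q,.)→(R,0,right)
state=R head=2 tape=000[.]01   (R,.)→(R,.,right)
state=R head=3 tape=000.[0]1   (R,0)→(Q,.,left)
state=Q head=2 tape=000[.].1   (Q,.)→(R,0,right)
state=R head=3 tape=0000[.]1   (R,.)→(R,.,right)
state=R head=4 tape=0000.[1]   (R,1)→(H,1,left)
state=H head=3 tape=0000[.]1
After 15 steps: state H, head at 3, tape 0000.1.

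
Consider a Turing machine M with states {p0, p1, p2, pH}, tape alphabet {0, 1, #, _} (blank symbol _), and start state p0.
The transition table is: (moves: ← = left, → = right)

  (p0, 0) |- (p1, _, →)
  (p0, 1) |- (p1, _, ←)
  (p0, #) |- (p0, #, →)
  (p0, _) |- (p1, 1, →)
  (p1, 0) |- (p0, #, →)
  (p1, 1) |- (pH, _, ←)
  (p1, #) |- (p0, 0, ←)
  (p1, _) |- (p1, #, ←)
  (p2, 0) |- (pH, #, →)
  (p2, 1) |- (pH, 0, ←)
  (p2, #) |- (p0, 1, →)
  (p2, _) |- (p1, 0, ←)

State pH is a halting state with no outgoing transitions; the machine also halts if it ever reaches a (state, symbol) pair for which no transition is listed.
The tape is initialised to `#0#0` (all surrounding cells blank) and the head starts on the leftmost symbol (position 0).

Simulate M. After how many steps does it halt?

20

state=p0 head=0 tape=_[#]0#0___   (p0,#)→(p0,#,→)
state=p0 head=1 tape=_#[0]#0___   (p0,0)→(p1,_,→)
state=p1 head=2 tape=_#_[#]0___   (p1,#)→(p0,0,←)
state=p0 head=1 tape=_#[_]00___   (p0,_)→(p1,1,→)
state=p1 head=2 tape=_#1[0]0___   (p1,0)→(p0,#,→)
state=p0 head=3 tape=_#1#[0]___   (p0,0)→(p1,_,→)
state=p1 head=4 tape=_#1#_[_]__   (p1,_)→(p1,#,←)
state=p1 head=3 tape=_#1#[_]#__   (p1,_)→(p1,#,←)
state=p1 head=2 tape=_#1[#]##__   (p1,#)→(p0,0,←)
state=p0 head=1 tape=_#[1]0##__   (p0,1)→(p1,_,←)
state=p1 head=0 tape=_[#]_0##__   (p1,#)→(p0,0,←)
state=p0 head=-1 tape=[_]0_0##__   (p0,_)→(p1,1,→)
state=p1 head=0 tape=1[0]_0##__   (p1,0)→(p0,#,→)
state=p0 head=1 tape=1#[_]0##__   (p0,_)→(p1,1,→)
state=p1 head=2 tape=1#1[0]##__   (p1,0)→(p0,#,→)
state=p0 head=3 tape=1#1#[#]#__   (p0,#)→(p0,#,→)
state=p0 head=4 tape=1#1##[#]__   (p0,#)→(p0,#,→)
state=p0 head=5 tape=1#1###[_]_   (p0,_)→(p1,1,→)
state=p1 head=6 tape=1#1###1[_]   (p1,_)→(p1,#,←)
state=p1 head=5 tape=1#1###[1]#   (p1,1)→(pH,_,←)
state=pH head=4 tape=1#1##[#]_#
M halts after 20 transitions.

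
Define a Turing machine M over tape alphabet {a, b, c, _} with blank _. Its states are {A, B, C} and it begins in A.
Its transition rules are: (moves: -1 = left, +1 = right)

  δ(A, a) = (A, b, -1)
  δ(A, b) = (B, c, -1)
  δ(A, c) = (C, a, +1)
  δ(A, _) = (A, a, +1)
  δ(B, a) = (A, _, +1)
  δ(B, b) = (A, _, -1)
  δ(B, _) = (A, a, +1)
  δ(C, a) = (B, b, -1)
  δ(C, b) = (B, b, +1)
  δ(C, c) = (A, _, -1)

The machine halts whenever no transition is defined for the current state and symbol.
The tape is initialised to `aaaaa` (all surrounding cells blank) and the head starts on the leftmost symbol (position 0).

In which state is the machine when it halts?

C

A | _[a]aaaa_   read a → write b, move -1, go to A
A | [_]baaaa_   read _ → write a, move +1, go to A
A | a[b]aaaa_   read b → write c, move -1, go to B
B | [a]caaaa_   read a → write _, move +1, go to A
A | _[c]aaaa_   read c → write a, move +1, go to C
C | _a[a]aaa_   read a → write b, move -1, go to B
B | _[a]baaa_   read a → write _, move +1, go to A
A | __[b]aaa_   read b → write c, move -1, go to B
B | _[_]caaa_   read _ → write a, move +1, go to A
A | _a[c]aaa_   read c → write a, move +1, go to C
C | _aa[a]aa_   read a → write b, move -1, go to B
B | _a[a]baa_   read a → write _, move +1, go to A
A | _a_[b]aa_   read b → write c, move -1, go to B
B | _a[_]caa_   read _ → write a, move +1, go to A
A | _aa[c]aa_   read c → write a, move +1, go to C
C | _aaa[a]a_   read a → write b, move -1, go to B
B | _aa[a]ba_   read a → write _, move +1, go to A
A | _aa_[b]a_   read b → write c, move -1, go to B
B | _aa[_]ca_   read _ → write a, move +1, go to A
A | _aaa[c]a_   read c → write a, move +1, go to C
C | _aaaa[a]_   read a → write b, move -1, go to B
B | _aaa[a]b_   read a → write _, move +1, go to A
A | _aaa_[b]_   read b → write c, move -1, go to B
B | _aaa[_]c_   read _ → write a, move +1, go to A
A | _aaaa[c]_   read c → write a, move +1, go to C
C | _aaaaa[_]
No transition is defined for (C, _); M halts in state C.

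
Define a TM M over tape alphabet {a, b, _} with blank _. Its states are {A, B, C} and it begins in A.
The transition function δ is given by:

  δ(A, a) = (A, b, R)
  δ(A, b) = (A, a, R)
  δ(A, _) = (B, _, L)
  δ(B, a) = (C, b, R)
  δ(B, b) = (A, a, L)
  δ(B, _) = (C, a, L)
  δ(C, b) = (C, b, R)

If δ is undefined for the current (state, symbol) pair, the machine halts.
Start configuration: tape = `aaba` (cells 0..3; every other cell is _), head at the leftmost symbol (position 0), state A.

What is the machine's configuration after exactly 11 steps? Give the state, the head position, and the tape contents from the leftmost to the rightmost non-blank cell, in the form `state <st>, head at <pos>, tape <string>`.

A | [a]aba_   read a → write b, move R, go to A
A | b[a]ba_   read a → write b, move R, go to A
A | bb[b]a_   read b → write a, move R, go to A
A | bba[a]_   read a → write b, move R, go to A
A | bbab[_]   read _ → write _, move L, go to B
B | bba[b]_   read b → write a, move L, go to A
A | bb[a]a_   read a → write b, move R, go to A
A | bbb[a]_   read a → write b, move R, go to A
A | bbbb[_]   read _ → write _, move L, go to B
B | bbb[b]_   read b → write a, move L, go to A
A | bb[b]a_   read b → write a, move R, go to A
A | bba[a]_
After 11 steps: state A, head at 3, tape bbaa.

state A, head at 3, tape bbaa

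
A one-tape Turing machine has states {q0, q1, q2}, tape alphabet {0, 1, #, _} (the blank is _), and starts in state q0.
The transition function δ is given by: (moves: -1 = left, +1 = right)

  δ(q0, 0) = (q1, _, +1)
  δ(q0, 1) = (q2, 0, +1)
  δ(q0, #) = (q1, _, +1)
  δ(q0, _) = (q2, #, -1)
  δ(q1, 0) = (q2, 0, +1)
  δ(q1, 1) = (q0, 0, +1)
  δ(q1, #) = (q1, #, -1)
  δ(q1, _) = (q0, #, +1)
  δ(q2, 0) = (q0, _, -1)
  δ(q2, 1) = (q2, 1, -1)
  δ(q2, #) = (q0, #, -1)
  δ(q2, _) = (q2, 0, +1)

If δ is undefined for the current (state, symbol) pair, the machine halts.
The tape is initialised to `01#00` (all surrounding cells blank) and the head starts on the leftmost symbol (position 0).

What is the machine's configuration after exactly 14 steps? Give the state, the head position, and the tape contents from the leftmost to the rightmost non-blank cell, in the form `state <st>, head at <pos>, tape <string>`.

state=q0 head=0 tape=[0]1#00_   (q0,0)→(q1,_,+1)
state=q1 head=1 tape=_[1]#00_   (q1,1)→(q0,0,+1)
state=q0 head=2 tape=_0[#]00_   (q0,#)→(q1,_,+1)
state=q1 head=3 tape=_0_[0]0_   (q1,0)→(q2,0,+1)
state=q2 head=4 tape=_0_0[0]_   (q2,0)→(q0,_,-1)
state=q0 head=3 tape=_0_[0]__   (q0,0)→(q1,_,+1)
state=q1 head=4 tape=_0__[_]_   (q1,_)→(q0,#,+1)
state=q0 head=5 tape=_0__#[_]   (q0,_)→(q2,#,-1)
state=q2 head=4 tape=_0__[#]#   (q2,#)→(q0,#,-1)
state=q0 head=3 tape=_0_[_]##   (q0,_)→(q2,#,-1)
state=q2 head=2 tape=_0[_]###   (q2,_)→(q2,0,+1)
state=q2 head=3 tape=_00[#]##   (q2,#)→(q0,#,-1)
state=q0 head=2 tape=_0[0]###   (q0,0)→(q1,_,+1)
state=q1 head=3 tape=_0_[#]##   (q1,#)→(q1,#,-1)
state=q1 head=2 tape=_0[_]###
After 14 steps: state q1, head at 2, tape 0_###.

state q1, head at 2, tape 0_###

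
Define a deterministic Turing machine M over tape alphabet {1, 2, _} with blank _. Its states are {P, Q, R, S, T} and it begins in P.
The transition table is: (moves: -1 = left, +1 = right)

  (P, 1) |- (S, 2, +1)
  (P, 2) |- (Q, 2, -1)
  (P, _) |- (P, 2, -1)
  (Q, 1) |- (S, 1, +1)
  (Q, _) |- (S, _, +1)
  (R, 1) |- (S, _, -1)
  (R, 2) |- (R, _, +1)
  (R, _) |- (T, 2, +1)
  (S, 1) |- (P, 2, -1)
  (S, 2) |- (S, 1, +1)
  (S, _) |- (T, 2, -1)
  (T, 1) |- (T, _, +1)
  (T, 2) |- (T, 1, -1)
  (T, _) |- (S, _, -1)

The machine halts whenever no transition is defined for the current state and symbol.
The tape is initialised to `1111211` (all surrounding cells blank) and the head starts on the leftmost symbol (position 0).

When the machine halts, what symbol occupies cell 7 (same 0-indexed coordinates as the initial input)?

1

P | _[1]111211_   read 1 → write 2, move +1, go to S
S | _2[1]11211_   read 1 → write 2, move -1, go to P
P | _[2]211211_   read 2 → write 2, move -1, go to Q
Q | [_]2211211_   read _ → write _, move +1, go to S
S | _[2]211211_   read 2 → write 1, move +1, go to S
S | _1[2]11211_   read 2 → write 1, move +1, go to S
S | _11[1]1211_   read 1 → write 2, move -1, go to P
P | _1[1]21211_   read 1 → write 2, move +1, go to S
S | _12[2]1211_   read 2 → write 1, move +1, go to S
S | _121[1]211_   read 1 → write 2, move -1, go to P
P | _12[1]2211_   read 1 → write 2, move +1, go to S
S | _122[2]211_   read 2 → write 1, move +1, go to S
S | _1221[2]11_   read 2 → write 1, move +1, go to S
S | _12211[1]1_   read 1 → write 2, move -1, go to P
P | _1221[1]21_   read 1 → write 2, move +1, go to S
S | _12212[2]1_   read 2 → write 1, move +1, go to S
S | _122121[1]_   read 1 → write 2, move -1, go to P
P | _12212[1]2_   read 1 → write 2, move +1, go to S
S | _122122[2]_   read 2 → write 1, move +1, go to S
S | _1221221[_]   read _ → write 2, move -1, go to T
T | _122122[1]2   read 1 → write _, move +1, go to T
T | _122122_[2]   read 2 → write 1, move -1, go to T
T | _122122[_]1   read _ → write _, move -1, go to S
S | _12212[2]_1   read 2 → write 1, move +1, go to S
S | _122121[_]1   read _ → write 2, move -1, go to T
T | _12212[1]21   read 1 → write _, move +1, go to T
T | _12212_[2]1   read 2 → write 1, move -1, go to T
T | _12212[_]11   read _ → write _, move -1, go to S
S | _1221[2]_11   read 2 → write 1, move +1, go to S
S | _12211[_]11   read _ → write 2, move -1, go to T
T | _1221[1]211   read 1 → write _, move +1, go to T
T | _1221_[2]11   read 2 → write 1, move -1, go to T
T | _1221[_]111   read _ → write _, move -1, go to S
S | _122[1]_111   read 1 → write 2, move -1, go to P
P | _12[2]2_111   read 2 → write 2, move -1, go to Q
Q | _1[2]22_111
Cell 7 holds 1 when M halts.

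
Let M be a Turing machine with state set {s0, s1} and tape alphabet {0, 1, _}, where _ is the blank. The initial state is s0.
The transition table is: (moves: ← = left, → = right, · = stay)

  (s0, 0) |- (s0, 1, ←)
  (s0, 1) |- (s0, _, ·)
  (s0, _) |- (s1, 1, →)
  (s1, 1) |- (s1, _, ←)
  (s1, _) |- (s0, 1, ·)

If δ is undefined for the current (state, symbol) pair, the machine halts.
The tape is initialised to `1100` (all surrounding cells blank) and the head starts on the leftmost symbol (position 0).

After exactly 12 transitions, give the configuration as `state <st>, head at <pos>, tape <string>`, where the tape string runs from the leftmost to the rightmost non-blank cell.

state s0, head at 1, tape 11_00

state=s0 head=0 tape=_[1]100   (s0,1)→(s0,_,·)
state=s0 head=0 tape=_[_]100   (s0,_)→(s1,1,→)
state=s1 head=1 tape=_1[1]00   (s1,1)→(s1,_,←)
state=s1 head=0 tape=_[1]_00   (s1,1)→(s1,_,←)
state=s1 head=-1 tape=[_]__00   (s1,_)→(s0,1,·)
state=s0 head=-1 tape=[1]__00   (s0,1)→(s0,_,·)
state=s0 head=-1 tape=[_]__00   (s0,_)→(s1,1,→)
state=s1 head=0 tape=1[_]_00   (s1,_)→(s0,1,·)
state=s0 head=0 tape=1[1]_00   (s0,1)→(s0,_,·)
state=s0 head=0 tape=1[_]_00   (s0,_)→(s1,1,→)
state=s1 head=1 tape=11[_]00   (s1,_)→(s0,1,·)
state=s0 head=1 tape=11[1]00   (s0,1)→(s0,_,·)
state=s0 head=1 tape=11[_]00
After 12 steps: state s0, head at 1, tape 11_00.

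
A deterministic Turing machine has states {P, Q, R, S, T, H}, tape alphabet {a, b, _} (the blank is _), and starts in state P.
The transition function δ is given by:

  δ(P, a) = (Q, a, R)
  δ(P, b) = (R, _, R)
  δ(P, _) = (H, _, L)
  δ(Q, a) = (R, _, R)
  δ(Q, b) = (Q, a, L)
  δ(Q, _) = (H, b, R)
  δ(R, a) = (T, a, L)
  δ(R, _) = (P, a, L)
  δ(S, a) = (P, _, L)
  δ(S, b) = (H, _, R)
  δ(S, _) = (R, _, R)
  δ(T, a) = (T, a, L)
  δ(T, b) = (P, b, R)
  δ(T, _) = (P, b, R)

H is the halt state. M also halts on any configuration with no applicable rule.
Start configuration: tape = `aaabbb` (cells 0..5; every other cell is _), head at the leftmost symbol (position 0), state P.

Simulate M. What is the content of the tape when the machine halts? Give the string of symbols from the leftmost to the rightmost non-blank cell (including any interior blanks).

abbbbab

state=P head=0 tape=[a]aabbb__   (P,a)→(Q,a,R)
state=Q head=1 tape=a[a]abbb__   (Q,a)→(R,_,R)
state=R head=2 tape=a_[a]bbb__   (R,a)→(T,a,L)
state=T head=1 tape=a[_]abbb__   (T,_)→(P,b,R)
state=P head=2 tape=ab[a]bbb__   (P,a)→(Q,a,R)
state=Q head=3 tape=aba[b]bb__   (Q,b)→(Q,a,L)
state=Q head=2 tape=ab[a]abb__   (Q,a)→(R,_,R)
state=R head=3 tape=ab_[a]bb__   (R,a)→(T,a,L)
state=T head=2 tape=ab[_]abb__   (T,_)→(P,b,R)
state=P head=3 tape=abb[a]bb__   (P,a)→(Q,a,R)
state=Q head=4 tape=abba[b]b__   (Q,b)→(Q,a,L)
state=Q head=3 tape=abb[a]ab__   (Q,a)→(R,_,R)
state=R head=4 tape=abb_[a]b__   (R,a)→(T,a,L)
state=T head=3 tape=abb[_]ab__   (T,_)→(P,b,R)
state=P head=4 tape=abbb[a]b__   (P,a)→(Q,a,R)
state=Q head=5 tape=abbba[b]__   (Q,b)→(Q,a,L)
state=Q head=4 tape=abbb[a]a__   (Q,a)→(R,_,R)
state=R head=5 tape=abbb_[a]__   (R,a)→(T,a,L)
state=T head=4 tape=abbb[_]a__   (T,_)→(P,b,R)
state=P head=5 tape=abbbb[a]__   (P,a)→(Q,a,R)
state=Q head=6 tape=abbbba[_]_   (Q,_)→(H,b,R)
state=H head=7 tape=abbbbab[_]
The non-blank tape span at halt is abbbbab.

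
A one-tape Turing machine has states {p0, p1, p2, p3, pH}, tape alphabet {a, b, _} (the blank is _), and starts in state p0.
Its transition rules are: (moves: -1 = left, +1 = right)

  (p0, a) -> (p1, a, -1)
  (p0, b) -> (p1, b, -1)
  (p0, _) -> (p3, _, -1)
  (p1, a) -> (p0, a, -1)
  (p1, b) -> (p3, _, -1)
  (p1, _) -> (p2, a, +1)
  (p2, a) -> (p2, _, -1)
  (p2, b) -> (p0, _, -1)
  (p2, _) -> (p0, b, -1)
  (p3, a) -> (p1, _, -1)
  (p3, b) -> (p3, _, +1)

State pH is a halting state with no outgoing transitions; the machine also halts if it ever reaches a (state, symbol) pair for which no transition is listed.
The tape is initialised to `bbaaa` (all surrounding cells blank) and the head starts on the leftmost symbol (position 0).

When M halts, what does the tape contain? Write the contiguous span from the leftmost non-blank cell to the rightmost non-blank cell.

b___baaa

state=p0 head=0 tape=_____[b]baaa   (p0,b)→(p1,b,-1)
state=p1 head=-1 tape=____[_]bbaaa   (p1,_)→(p2,a,+1)
state=p2 head=0 tape=____a[b]baaa   (p2,b)→(p0,_,-1)
state=p0 head=-1 tape=____[a]_baaa   (p0,a)→(p1,a,-1)
state=p1 head=-2 tape=___[_]a_baaa   (p1,_)→(p2,a,+1)
state=p2 head=-1 tape=___a[a]_baaa   (p2,a)→(p2,_,-1)
state=p2 head=-2 tape=___[a]__baaa   (p2,a)→(p2,_,-1)
state=p2 head=-3 tape=__[_]___baaa   (p2,_)→(p0,b,-1)
state=p0 head=-4 tape=_[_]b___baaa   (p0,_)→(p3,_,-1)
state=p3 head=-5 tape=[_]_b___baaa
The non-blank tape span at halt is b___baaa.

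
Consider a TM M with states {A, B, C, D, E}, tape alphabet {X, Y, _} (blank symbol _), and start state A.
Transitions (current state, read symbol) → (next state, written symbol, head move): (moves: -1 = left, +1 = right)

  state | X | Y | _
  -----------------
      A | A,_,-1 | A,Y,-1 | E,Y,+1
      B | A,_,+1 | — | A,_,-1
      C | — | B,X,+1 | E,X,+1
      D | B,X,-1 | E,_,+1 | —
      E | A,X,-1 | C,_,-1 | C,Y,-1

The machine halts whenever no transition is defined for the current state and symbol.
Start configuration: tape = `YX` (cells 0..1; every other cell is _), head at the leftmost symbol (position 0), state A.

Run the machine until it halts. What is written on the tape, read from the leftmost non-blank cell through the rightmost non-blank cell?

XY_X

A | __[Y]X   read Y → write Y, move -1, go to A
A | _[_]YX   read _ → write Y, move +1, go to E
E | _Y[Y]X   read Y → write _, move -1, go to C
C | _[Y]_X   read Y → write X, move +1, go to B
B | _X[_]X   read _ → write _, move -1, go to A
A | _[X]_X   read X → write _, move -1, go to A
A | [_]__X   read _ → write Y, move +1, go to E
E | Y[_]_X   read _ → write Y, move -1, go to C
C | [Y]Y_X   read Y → write X, move +1, go to B
B | X[Y]_X
The non-blank tape span at halt is XY_X.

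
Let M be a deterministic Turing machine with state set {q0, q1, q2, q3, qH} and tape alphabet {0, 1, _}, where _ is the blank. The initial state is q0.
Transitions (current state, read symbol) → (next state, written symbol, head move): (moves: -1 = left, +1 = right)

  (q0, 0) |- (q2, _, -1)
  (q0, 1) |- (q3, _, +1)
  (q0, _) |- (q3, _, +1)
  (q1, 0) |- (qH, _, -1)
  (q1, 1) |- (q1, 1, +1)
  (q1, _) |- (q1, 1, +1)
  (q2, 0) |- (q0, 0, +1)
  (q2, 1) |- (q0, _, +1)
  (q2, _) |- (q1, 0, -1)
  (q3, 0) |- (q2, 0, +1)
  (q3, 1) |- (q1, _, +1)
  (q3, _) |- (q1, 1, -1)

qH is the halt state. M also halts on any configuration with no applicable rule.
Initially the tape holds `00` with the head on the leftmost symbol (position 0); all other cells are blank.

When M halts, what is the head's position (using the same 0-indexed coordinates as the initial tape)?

-2

q0 | __[0]0   read 0 → write _, move -1, go to q2
q2 | _[_]_0   read _ → write 0, move -1, go to q1
q1 | [_]0_0   read _ → write 1, move +1, go to q1
q1 | 1[0]_0   read 0 → write _, move -1, go to qH
qH | [1]__0
At halt the head is at cell -2.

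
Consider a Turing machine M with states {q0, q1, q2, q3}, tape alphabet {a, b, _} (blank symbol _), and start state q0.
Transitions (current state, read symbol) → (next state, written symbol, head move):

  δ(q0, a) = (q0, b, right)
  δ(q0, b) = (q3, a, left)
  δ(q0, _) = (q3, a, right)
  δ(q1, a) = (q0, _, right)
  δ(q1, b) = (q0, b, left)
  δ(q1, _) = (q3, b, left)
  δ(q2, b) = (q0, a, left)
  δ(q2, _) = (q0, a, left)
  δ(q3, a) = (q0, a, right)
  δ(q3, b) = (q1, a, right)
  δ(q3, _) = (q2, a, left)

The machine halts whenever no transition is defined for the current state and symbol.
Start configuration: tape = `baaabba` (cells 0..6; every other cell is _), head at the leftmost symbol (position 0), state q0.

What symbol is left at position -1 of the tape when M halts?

state=q0 head=0 tape=___[b]aaabba   (q0,b)→(q3,a,left)
state=q3 head=-1 tape=__[_]aaaabba   (q3,_)→(q2,a,left)
state=q2 head=-2 tape=_[_]aaaaabba   (q2,_)→(q0,a,left)
state=q0 head=-3 tape=[_]aaaaaabba   (q0,_)→(q3,a,right)
state=q3 head=-2 tape=a[a]aaaaabba   (q3,a)→(q0,a,right)
state=q0 head=-1 tape=aa[a]aaaabba   (q0,a)→(q0,b,right)
state=q0 head=0 tape=aab[a]aaabba   (q0,a)→(q0,b,right)
state=q0 head=1 tape=aabb[a]aabba   (q0,a)→(q0,b,right)
state=q0 head=2 tape=aabbb[a]abba   (q0,a)→(q0,b,right)
state=q0 head=3 tape=aabbbb[a]bba   (q0,a)→(q0,b,right)
state=q0 head=4 tape=aabbbbb[b]ba   (q0,b)→(q3,a,left)
state=q3 head=3 tape=aabbbb[b]aba   (q3,b)→(q1,a,right)
state=q1 head=4 tape=aabbbba[a]ba   (q1,a)→(q0,_,right)
state=q0 head=5 tape=aabbbba_[b]a   (q0,b)→(q3,a,left)
state=q3 head=4 tape=aabbbba[_]aa   (q3,_)→(q2,a,left)
state=q2 head=3 tape=aabbbb[a]aaa
Cell -1 holds b when M halts.

b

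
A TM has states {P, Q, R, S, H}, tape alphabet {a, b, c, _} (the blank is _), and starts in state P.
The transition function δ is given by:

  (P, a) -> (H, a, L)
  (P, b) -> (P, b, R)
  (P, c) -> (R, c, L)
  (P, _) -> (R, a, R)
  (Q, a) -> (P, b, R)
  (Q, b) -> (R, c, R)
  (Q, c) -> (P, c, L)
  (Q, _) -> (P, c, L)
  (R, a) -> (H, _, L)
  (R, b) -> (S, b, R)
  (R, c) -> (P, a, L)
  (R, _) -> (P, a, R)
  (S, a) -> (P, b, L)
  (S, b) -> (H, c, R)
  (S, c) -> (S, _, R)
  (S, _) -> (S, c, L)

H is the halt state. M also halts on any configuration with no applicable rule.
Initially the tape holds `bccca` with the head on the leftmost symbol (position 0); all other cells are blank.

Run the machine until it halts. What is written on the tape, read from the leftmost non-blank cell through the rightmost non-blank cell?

b__acc

state=P head=0 tape=[b]ccca_   (P,b)→(P,b,R)
state=P head=1 tape=b[c]cca_   (P,c)→(R,c,L)
state=R head=0 tape=[b]ccca_   (R,b)→(S,b,R)
state=S head=1 tape=b[c]cca_   (S,c)→(S,_,R)
state=S head=2 tape=b_[c]ca_   (S,c)→(S,_,R)
state=S head=3 tape=b__[c]a_   (S,c)→(S,_,R)
state=S head=4 tape=b___[a]_   (S,a)→(P,b,L)
state=P head=3 tape=b__[_]b_   (P,_)→(R,a,R)
state=R head=4 tape=b__a[b]_   (R,b)→(S,b,R)
state=S head=5 tape=b__ab[_]   (S,_)→(S,c,L)
state=S head=4 tape=b__a[b]c   (S,b)→(H,c,R)
state=H head=5 tape=b__ac[c]
The non-blank tape span at halt is b__acc.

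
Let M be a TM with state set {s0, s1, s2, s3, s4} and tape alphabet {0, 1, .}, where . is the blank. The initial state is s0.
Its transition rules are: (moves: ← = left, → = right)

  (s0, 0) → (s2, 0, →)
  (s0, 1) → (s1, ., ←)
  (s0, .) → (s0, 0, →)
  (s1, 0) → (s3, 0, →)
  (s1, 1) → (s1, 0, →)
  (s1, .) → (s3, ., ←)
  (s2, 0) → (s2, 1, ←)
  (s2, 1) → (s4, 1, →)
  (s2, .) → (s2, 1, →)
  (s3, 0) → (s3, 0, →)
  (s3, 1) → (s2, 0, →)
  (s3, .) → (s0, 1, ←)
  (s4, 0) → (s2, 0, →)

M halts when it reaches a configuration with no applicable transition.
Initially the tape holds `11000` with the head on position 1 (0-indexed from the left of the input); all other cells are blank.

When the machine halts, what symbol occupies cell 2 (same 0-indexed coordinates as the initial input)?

state=s0 head=1 tape=1[1]000   (s0,1)→(s1,.,←)
state=s1 head=0 tape=[1].000   (s1,1)→(s1,0,→)
state=s1 head=1 tape=0[.]000   (s1,.)→(s3,.,←)
state=s3 head=0 tape=[0].000   (s3,0)→(s3,0,→)
state=s3 head=1 tape=0[.]000   (s3,.)→(s0,1,←)
state=s0 head=0 tape=[0]1000   (s0,0)→(s2,0,→)
state=s2 head=1 tape=0[1]000   (s2,1)→(s4,1,→)
state=s4 head=2 tape=01[0]00   (s4,0)→(s2,0,→)
state=s2 head=3 tape=010[0]0   (s2,0)→(s2,1,←)
state=s2 head=2 tape=01[0]10   (s2,0)→(s2,1,←)
state=s2 head=1 tape=0[1]110   (s2,1)→(s4,1,→)
state=s4 head=2 tape=01[1]10
Cell 2 holds 1 when M halts.

1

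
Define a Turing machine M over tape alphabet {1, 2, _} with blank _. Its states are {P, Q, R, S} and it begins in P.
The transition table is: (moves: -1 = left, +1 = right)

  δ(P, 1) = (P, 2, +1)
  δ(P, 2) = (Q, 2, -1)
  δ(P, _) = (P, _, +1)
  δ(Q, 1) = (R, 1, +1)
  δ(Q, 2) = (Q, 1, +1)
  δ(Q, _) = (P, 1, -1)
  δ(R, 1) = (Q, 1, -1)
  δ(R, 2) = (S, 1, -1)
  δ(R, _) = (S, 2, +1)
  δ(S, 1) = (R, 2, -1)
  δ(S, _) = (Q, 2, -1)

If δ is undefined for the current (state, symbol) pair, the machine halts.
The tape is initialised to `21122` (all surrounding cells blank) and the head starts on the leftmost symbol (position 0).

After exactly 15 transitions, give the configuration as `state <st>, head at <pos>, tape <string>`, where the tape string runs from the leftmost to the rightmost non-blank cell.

state Q, head at 1, tape 111122

P | __[2]1122   read 2 → write 2, move -1, go to Q
Q | _[_]21122   read _ → write 1, move -1, go to P
P | [_]121122   read _ → write _, move +1, go to P
P | _[1]21122   read 1 → write 2, move +1, go to P
P | _2[2]1122   read 2 → write 2, move -1, go to Q
Q | _[2]21122   read 2 → write 1, move +1, go to Q
Q | _1[2]1122   read 2 → write 1, move +1, go to Q
Q | _11[1]122   read 1 → write 1, move +1, go to R
R | _111[1]22   read 1 → write 1, move -1, go to Q
Q | _11[1]122   read 1 → write 1, move +1, go to R
R | _111[1]22   read 1 → write 1, move -1, go to Q
Q | _11[1]122   read 1 → write 1, move +1, go to R
R | _111[1]22   read 1 → write 1, move -1, go to Q
Q | _11[1]122   read 1 → write 1, move +1, go to R
R | _111[1]22   read 1 → write 1, move -1, go to Q
Q | _11[1]122
After 15 steps: state Q, head at 1, tape 111122.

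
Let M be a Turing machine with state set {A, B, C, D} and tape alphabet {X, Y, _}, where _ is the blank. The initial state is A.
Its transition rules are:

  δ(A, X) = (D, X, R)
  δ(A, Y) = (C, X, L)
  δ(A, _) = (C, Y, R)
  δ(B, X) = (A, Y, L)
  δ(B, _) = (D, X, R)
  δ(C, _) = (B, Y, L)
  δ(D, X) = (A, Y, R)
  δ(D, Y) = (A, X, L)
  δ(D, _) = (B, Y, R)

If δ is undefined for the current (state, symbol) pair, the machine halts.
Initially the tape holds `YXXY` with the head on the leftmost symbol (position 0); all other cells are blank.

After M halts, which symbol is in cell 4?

A | __[Y]XXY__   read Y → write X, move L, go to C
C | _[_]XXXY__   read _ → write Y, move L, go to B
B | [_]YXXXY__   read _ → write X, move R, go to D
D | X[Y]XXXY__   read Y → write X, move L, go to A
A | [X]XXXXY__   read X → write X, move R, go to D
D | X[X]XXXY__   read X → write Y, move R, go to A
A | XY[X]XXY__   read X → write X, move R, go to D
D | XYX[X]XY__   read X → write Y, move R, go to A
A | XYXY[X]Y__   read X → write X, move R, go to D
D | XYXYX[Y]__   read Y → write X, move L, go to A
A | XYXY[X]X__   read X → write X, move R, go to D
D | XYXYX[X]__   read X → write Y, move R, go to A
A | XYXYXY[_]_   read _ → write Y, move R, go to C
C | XYXYXYY[_]   read _ → write Y, move L, go to B
B | XYXYXY[Y]Y
Cell 4 holds Y when M halts.

Y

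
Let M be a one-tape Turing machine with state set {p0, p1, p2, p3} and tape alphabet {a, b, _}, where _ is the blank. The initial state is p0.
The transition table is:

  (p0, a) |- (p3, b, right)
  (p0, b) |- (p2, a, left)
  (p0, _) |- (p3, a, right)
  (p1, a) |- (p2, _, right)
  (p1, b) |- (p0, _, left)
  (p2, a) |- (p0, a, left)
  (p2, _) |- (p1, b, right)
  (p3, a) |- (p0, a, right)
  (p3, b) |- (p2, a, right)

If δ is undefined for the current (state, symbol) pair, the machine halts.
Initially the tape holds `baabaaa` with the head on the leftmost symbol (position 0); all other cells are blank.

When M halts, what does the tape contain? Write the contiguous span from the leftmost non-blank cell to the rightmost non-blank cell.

p0 | _[b]aabaaa__   read b → write a, move left, go to p2
p2 | [_]aaabaaa__   read _ → write b, move right, go to p1
p1 | b[a]aabaaa__   read a → write _, move right, go to p2
p2 | b_[a]abaaa__   read a → write a, move left, go to p0
p0 | b[_]aabaaa__   read _ → write a, move right, go to p3
p3 | ba[a]abaaa__   read a → write a, move right, go to p0
p0 | baa[a]baaa__   read a → write b, move right, go to p3
p3 | baab[b]aaa__   read b → write a, move right, go to p2
p2 | baaba[a]aa__   read a → write a, move left, go to p0
p0 | baab[a]aaa__   read a → write b, move right, go to p3
p3 | baabb[a]aa__   read a → write a, move right, go to p0
p0 | baabba[a]a__   read a → write b, move right, go to p3
p3 | baabbab[a]__   read a → write a, move right, go to p0
p0 | baabbaba[_]_   read _ → write a, move right, go to p3
p3 | baabbabaa[_]
The non-blank tape span at halt is baabbabaa.

baabbabaa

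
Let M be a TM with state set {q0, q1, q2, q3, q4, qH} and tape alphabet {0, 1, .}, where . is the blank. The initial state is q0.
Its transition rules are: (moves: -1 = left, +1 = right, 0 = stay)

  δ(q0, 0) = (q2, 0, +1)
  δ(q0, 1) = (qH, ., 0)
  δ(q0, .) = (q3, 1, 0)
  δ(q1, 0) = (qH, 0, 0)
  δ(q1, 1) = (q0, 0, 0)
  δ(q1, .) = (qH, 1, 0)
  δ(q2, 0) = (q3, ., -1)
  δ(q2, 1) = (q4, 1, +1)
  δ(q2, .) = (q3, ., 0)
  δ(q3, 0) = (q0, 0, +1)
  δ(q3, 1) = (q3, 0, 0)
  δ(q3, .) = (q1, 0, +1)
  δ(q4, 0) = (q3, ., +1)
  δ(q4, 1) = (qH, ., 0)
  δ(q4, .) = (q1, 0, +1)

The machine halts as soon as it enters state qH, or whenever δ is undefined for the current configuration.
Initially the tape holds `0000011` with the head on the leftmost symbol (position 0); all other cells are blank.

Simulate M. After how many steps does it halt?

state=q0 head=0 tape=[0]000011   (q0,0)→(q2,0,+1)
state=q2 head=1 tape=0[0]00011   (q2,0)→(q3,.,-1)
state=q3 head=0 tape=[0].00011   (q3,0)→(q0,0,+1)
state=q0 head=1 tape=0[.]00011   (q0,.)→(q3,1,0)
state=q3 head=1 tape=0[1]00011   (q3,1)→(q3,0,0)
state=q3 head=1 tape=0[0]00011   (q3,0)→(q0,0,+1)
state=q0 head=2 tape=00[0]0011   (q0,0)→(q2,0,+1)
state=q2 head=3 tape=000[0]011   (q2,0)→(q3,.,-1)
state=q3 head=2 tape=00[0].011   (q3,0)→(q0,0,+1)
state=q0 head=3 tape=000[.]011   (q0,.)→(q3,1,0)
state=q3 head=3 tape=000[1]011   (q3,1)→(q3,0,0)
state=q3 head=3 tape=000[0]011   (q3,0)→(q0,0,+1)
state=q0 head=4 tape=0000[0]11   (q0,0)→(q2,0,+1)
state=q2 head=5 tape=00000[1]1   (q2,1)→(q4,1,+1)
state=q4 head=6 tape=000001[1]   (q4,1)→(qH,.,0)
state=qH head=6 tape=000001[.]
M halts after 15 transitions.

15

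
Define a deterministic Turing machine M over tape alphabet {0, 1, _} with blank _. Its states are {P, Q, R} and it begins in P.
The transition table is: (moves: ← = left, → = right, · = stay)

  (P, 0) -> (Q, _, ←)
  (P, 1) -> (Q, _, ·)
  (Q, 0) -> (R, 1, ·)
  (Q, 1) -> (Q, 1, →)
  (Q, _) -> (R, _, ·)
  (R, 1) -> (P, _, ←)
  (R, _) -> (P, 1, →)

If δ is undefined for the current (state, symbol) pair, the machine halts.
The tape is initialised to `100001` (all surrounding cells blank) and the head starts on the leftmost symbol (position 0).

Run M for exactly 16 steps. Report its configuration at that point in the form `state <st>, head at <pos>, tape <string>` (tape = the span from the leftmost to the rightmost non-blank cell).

state Q, head at 3, tape 1111_1

P | [1]00001   read 1 → write _, move ·, go to Q
Q | [_]00001   read _ → write _, move ·, go to R
R | [_]00001   read _ → write 1, move →, go to P
P | 1[0]0001   read 0 → write _, move ←, go to Q
Q | [1]_0001   read 1 → write 1, move →, go to Q
Q | 1[_]0001   read _ → write _, move ·, go to R
R | 1[_]0001   read _ → write 1, move →, go to P
P | 11[0]001   read 0 → write _, move ←, go to Q
Q | 1[1]_001   read 1 → write 1, move →, go to Q
Q | 11[_]001   read _ → write _, move ·, go to R
R | 11[_]001   read _ → write 1, move →, go to P
P | 111[0]01   read 0 → write _, move ←, go to Q
Q | 11[1]_01   read 1 → write 1, move →, go to Q
Q | 111[_]01   read _ → write _, move ·, go to R
R | 111[_]01   read _ → write 1, move →, go to P
P | 1111[0]1   read 0 → write _, move ←, go to Q
Q | 111[1]_1
After 16 steps: state Q, head at 3, tape 1111_1.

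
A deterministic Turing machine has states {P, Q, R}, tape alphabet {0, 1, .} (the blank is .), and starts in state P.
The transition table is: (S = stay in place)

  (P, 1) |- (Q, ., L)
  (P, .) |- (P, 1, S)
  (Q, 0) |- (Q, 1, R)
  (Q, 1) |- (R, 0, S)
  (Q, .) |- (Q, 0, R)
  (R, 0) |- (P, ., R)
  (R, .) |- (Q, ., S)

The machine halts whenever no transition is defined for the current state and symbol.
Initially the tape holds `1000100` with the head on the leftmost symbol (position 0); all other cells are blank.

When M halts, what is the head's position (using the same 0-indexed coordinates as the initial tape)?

state=P head=0 tape=.[1]000100   (P,1)→(Q,.,L)
state=Q head=-1 tape=[.].000100   (Q,.)→(Q,0,R)
state=Q head=0 tape=0[.]000100   (Q,.)→(Q,0,R)
state=Q head=1 tape=00[0]00100   (Q,0)→(Q,1,R)
state=Q head=2 tape=001[0]0100   (Q,0)→(Q,1,R)
state=Q head=3 tape=0011[0]100   (Q,0)→(Q,1,R)
state=Q head=4 tape=00111[1]00   (Q,1)→(R,0,S)
state=R head=4 tape=00111[0]00   (R,0)→(P,.,R)
state=P head=5 tape=00111.[0]0
At halt the head is at cell 5.

5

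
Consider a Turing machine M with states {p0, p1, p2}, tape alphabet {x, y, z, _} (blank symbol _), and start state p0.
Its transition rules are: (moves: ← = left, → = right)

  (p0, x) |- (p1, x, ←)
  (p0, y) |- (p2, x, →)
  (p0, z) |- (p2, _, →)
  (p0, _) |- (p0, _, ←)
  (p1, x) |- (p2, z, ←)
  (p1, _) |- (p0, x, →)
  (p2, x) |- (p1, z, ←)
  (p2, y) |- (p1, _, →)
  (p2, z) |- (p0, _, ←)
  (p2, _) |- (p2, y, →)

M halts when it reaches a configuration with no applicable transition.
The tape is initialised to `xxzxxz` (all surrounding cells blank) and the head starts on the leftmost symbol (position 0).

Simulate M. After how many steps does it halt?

9

p0 | __[x]xzxxz   read x → write x, move ←, go to p1
p1 | _[_]xxzxxz   read _ → write x, move →, go to p0
p0 | _x[x]xzxxz   read x → write x, move ←, go to p1
p1 | _[x]xxzxxz   read x → write z, move ←, go to p2
p2 | [_]zxxzxxz   read _ → write y, move →, go to p2
p2 | y[z]xxzxxz   read z → write _, move ←, go to p0
p0 | [y]_xxzxxz   read y → write x, move →, go to p2
p2 | x[_]xxzxxz   read _ → write y, move →, go to p2
p2 | xy[x]xzxxz   read x → write z, move ←, go to p1
p1 | x[y]zxzxxz
M halts after 9 transitions.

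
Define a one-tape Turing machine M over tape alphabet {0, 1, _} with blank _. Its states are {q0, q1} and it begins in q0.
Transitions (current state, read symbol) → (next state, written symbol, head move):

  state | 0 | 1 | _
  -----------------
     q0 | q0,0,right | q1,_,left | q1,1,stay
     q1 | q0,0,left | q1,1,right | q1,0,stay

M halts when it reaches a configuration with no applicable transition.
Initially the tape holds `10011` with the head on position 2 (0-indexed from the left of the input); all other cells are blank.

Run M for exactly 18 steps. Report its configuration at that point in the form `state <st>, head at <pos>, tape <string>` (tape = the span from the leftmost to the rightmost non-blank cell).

state=q0 head=2 tape=10[0]11_   (q0,0)→(q0,0,right)
state=q0 head=3 tape=100[1]1_   (q0,1)→(q1,_,left)
state=q1 head=2 tape=10[0]_1_   (q1,0)→(q0,0,left)
state=q0 head=1 tape=1[0]0_1_   (q0,0)→(q0,0,right)
state=q0 head=2 tape=10[0]_1_   (q0,0)→(q0,0,right)
state=q0 head=3 tape=100[_]1_   (q0,_)→(q1,1,stay)
state=q1 head=3 tape=100[1]1_   (q1,1)→(q1,1,right)
state=q1 head=4 tape=1001[1]_   (q1,1)→(q1,1,right)
state=q1 head=5 tape=10011[_]   (q1,_)→(q1,0,stay)
state=q1 head=5 tape=10011[0]   (q1,0)→(q0,0,left)
state=q0 head=4 tape=1001[1]0   (q0,1)→(q1,_,left)
state=q1 head=3 tape=100[1]_0   (q1,1)→(q1,1,right)
state=q1 head=4 tape=1001[_]0   (q1,_)→(q1,0,stay)
state=q1 head=4 tape=1001[0]0   (q1,0)→(q0,0,left)
state=q0 head=3 tape=100[1]00   (q0,1)→(q1,_,left)
state=q1 head=2 tape=10[0]_00   (q1,0)→(q0,0,left)
state=q0 head=1 tape=1[0]0_00   (q0,0)→(q0,0,right)
state=q0 head=2 tape=10[0]_00   (q0,0)→(q0,0,right)
state=q0 head=3 tape=100[_]00
After 18 steps: state q0, head at 3, tape 100_00.

state q0, head at 3, tape 100_00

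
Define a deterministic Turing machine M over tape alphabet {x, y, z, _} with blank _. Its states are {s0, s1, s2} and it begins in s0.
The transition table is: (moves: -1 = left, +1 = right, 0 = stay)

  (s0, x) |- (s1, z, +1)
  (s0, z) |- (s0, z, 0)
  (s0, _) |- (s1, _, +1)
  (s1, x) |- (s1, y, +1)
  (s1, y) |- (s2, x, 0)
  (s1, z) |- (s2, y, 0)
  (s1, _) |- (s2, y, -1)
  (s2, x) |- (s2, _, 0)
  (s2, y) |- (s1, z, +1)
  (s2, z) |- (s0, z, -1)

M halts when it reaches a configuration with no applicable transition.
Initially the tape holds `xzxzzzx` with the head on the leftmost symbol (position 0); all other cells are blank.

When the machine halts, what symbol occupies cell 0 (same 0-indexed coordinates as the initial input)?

state=s0 head=0 tape=[x]zxzzzx_   (s0,x)→(s1,z,+1)
state=s1 head=1 tape=z[z]xzzzx_   (s1,z)→(s2,y,0)
state=s2 head=1 tape=z[y]xzzzx_   (s2,y)→(s1,z,+1)
state=s1 head=2 tape=zz[x]zzzx_   (s1,x)→(s1,y,+1)
state=s1 head=3 tape=zzy[z]zzx_   (s1,z)→(s2,y,0)
state=s2 head=3 tape=zzy[y]zzx_   (s2,y)→(s1,z,+1)
state=s1 head=4 tape=zzyz[z]zx_   (s1,z)→(s2,y,0)
state=s2 head=4 tape=zzyz[y]zx_   (s2,y)→(s1,z,+1)
state=s1 head=5 tape=zzyzz[z]x_   (s1,z)→(s2,y,0)
state=s2 head=5 tape=zzyzz[y]x_   (s2,y)→(s1,z,+1)
state=s1 head=6 tape=zzyzzz[x]_   (s1,x)→(s1,y,+1)
state=s1 head=7 tape=zzyzzzy[_]   (s1,_)→(s2,y,-1)
state=s2 head=6 tape=zzyzzz[y]y   (s2,y)→(s1,z,+1)
state=s1 head=7 tape=zzyzzzz[y]   (s1,y)→(s2,x,0)
state=s2 head=7 tape=zzyzzzz[x]   (s2,x)→(s2,_,0)
state=s2 head=7 tape=zzyzzzz[_]
Cell 0 holds z when M halts.

z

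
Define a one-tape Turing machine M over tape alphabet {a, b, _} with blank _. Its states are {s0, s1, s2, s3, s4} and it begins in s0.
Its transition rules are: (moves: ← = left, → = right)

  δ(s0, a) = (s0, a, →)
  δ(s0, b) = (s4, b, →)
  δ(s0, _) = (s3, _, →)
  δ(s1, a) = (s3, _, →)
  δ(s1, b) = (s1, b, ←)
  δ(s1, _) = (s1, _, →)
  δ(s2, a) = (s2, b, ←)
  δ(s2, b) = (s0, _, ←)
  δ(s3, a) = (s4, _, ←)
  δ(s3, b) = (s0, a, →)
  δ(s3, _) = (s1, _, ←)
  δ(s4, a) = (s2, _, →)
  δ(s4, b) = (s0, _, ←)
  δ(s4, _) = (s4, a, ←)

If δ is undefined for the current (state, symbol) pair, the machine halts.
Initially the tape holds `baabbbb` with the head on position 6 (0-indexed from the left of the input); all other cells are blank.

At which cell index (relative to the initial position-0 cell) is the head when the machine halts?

state=s0 head=6 tape=baabbb[b]_   (s0,b)→(s4,b,→)
state=s4 head=7 tape=baabbbb[_]   (s4,_)→(s4,a,←)
state=s4 head=6 tape=baabbb[b]a   (s4,b)→(s0,_,←)
state=s0 head=5 tape=baabb[b]_a   (s0,b)→(s4,b,→)
state=s4 head=6 tape=baabbb[_]a   (s4,_)→(s4,a,←)
state=s4 head=5 tape=baabb[b]aa   (s4,b)→(s0,_,←)
state=s0 head=4 tape=baab[b]_aa   (s0,b)→(s4,b,→)
state=s4 head=5 tape=baabb[_]aa   (s4,_)→(s4,a,←)
state=s4 head=4 tape=baab[b]aaa   (s4,b)→(s0,_,←)
state=s0 head=3 tape=baa[b]_aaa   (s0,b)→(s4,b,→)
state=s4 head=4 tape=baab[_]aaa   (s4,_)→(s4,a,←)
state=s4 head=3 tape=baa[b]aaaa   (s4,b)→(s0,_,←)
state=s0 head=2 tape=ba[a]_aaaa   (s0,a)→(s0,a,→)
state=s0 head=3 tape=baa[_]aaaa   (s0,_)→(s3,_,→)
state=s3 head=4 tape=baa_[a]aaa   (s3,a)→(s4,_,←)
state=s4 head=3 tape=baa[_]_aaa   (s4,_)→(s4,a,←)
state=s4 head=2 tape=ba[a]a_aaa   (s4,a)→(s2,_,→)
state=s2 head=3 tape=ba_[a]_aaa   (s2,a)→(s2,b,←)
state=s2 head=2 tape=ba[_]b_aaa
At halt the head is at cell 2.

2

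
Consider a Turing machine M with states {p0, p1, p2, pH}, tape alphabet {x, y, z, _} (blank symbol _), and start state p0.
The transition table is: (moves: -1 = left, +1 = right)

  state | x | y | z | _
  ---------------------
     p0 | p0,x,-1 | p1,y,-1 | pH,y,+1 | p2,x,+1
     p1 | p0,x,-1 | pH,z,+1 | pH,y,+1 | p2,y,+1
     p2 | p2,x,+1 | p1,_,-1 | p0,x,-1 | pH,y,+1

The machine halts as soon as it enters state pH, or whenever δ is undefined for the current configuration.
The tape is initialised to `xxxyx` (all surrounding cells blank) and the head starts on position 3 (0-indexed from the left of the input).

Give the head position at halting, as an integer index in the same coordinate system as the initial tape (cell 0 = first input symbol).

4

state=p0 head=3 tape=__xxx[y]x   (p0,y)→(p1,y,-1)
state=p1 head=2 tape=__xx[x]yx   (p1,x)→(p0,x,-1)
state=p0 head=1 tape=__x[x]xyx   (p0,x)→(p0,x,-1)
state=p0 head=0 tape=__[x]xxyx   (p0,x)→(p0,x,-1)
state=p0 head=-1 tape=_[_]xxxyx   (p0,_)→(p2,x,+1)
state=p2 head=0 tape=_x[x]xxyx   (p2,x)→(p2,x,+1)
state=p2 head=1 tape=_xx[x]xyx   (p2,x)→(p2,x,+1)
state=p2 head=2 tape=_xxx[x]yx   (p2,x)→(p2,x,+1)
state=p2 head=3 tape=_xxxx[y]x   (p2,y)→(p1,_,-1)
state=p1 head=2 tape=_xxx[x]_x   (p1,x)→(p0,x,-1)
state=p0 head=1 tape=_xx[x]x_x   (p0,x)→(p0,x,-1)
state=p0 head=0 tape=_x[x]xx_x   (p0,x)→(p0,x,-1)
state=p0 head=-1 tape=_[x]xxx_x   (p0,x)→(p0,x,-1)
state=p0 head=-2 tape=[_]xxxx_x   (p0,_)→(p2,x,+1)
state=p2 head=-1 tape=x[x]xxx_x   (p2,x)→(p2,x,+1)
state=p2 head=0 tape=xx[x]xx_x   (p2,x)→(p2,x,+1)
state=p2 head=1 tape=xxx[x]x_x   (p2,x)→(p2,x,+1)
state=p2 head=2 tape=xxxx[x]_x   (p2,x)→(p2,x,+1)
state=p2 head=3 tape=xxxxx[_]x   (p2,_)→(pH,y,+1)
state=pH head=4 tape=xxxxxy[x]
At halt the head is at cell 4.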